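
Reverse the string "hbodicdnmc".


Input: hbodicdnmc
Reading characters right to left:
  Position 9: 'c'
  Position 8: 'm'
  Position 7: 'n'
  Position 6: 'd'
  Position 5: 'c'
  Position 4: 'i'
  Position 3: 'd'
  Position 2: 'o'
  Position 1: 'b'
  Position 0: 'h'
Reversed: cmndcidobh

cmndcidobh


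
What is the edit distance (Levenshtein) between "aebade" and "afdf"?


Computing edit distance: "aebade" -> "afdf"
DP table:
           a    f    d    f
      0    1    2    3    4
  a   1    0    1    2    3
  e   2    1    1    2    3
  b   3    2    2    2    3
  a   4    3    3    3    3
  d   5    4    4    3    4
  e   6    5    5    4    4
Edit distance = dp[6][4] = 4

4


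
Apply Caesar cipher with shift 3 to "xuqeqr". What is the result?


Caesar cipher: shift "xuqeqr" by 3
  'x' (pos 23) + 3 = pos 0 = 'a'
  'u' (pos 20) + 3 = pos 23 = 'x'
  'q' (pos 16) + 3 = pos 19 = 't'
  'e' (pos 4) + 3 = pos 7 = 'h'
  'q' (pos 16) + 3 = pos 19 = 't'
  'r' (pos 17) + 3 = pos 20 = 'u'
Result: axthtu

axthtu


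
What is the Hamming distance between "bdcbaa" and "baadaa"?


Comparing "bdcbaa" and "baadaa" position by position:
  Position 0: 'b' vs 'b' => same
  Position 1: 'd' vs 'a' => differ
  Position 2: 'c' vs 'a' => differ
  Position 3: 'b' vs 'd' => differ
  Position 4: 'a' vs 'a' => same
  Position 5: 'a' vs 'a' => same
Total differences (Hamming distance): 3

3


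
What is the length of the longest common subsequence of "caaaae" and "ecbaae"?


LCS of "caaaae" and "ecbaae"
DP table:
           e    c    b    a    a    e
      0    0    0    0    0    0    0
  c   0    0    1    1    1    1    1
  a   0    0    1    1    2    2    2
  a   0    0    1    1    2    3    3
  a   0    0    1    1    2    3    3
  a   0    0    1    1    2    3    3
  e   0    1    1    1    2    3    4
LCS length = dp[6][6] = 4

4


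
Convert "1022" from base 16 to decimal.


Input: "1022" in base 16
Positional expansion:
  Digit '1' (value 1) x 16^3 = 4096
  Digit '0' (value 0) x 16^2 = 0
  Digit '2' (value 2) x 16^1 = 32
  Digit '2' (value 2) x 16^0 = 2
Sum = 4130

4130


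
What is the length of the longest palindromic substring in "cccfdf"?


Input: "cccfdf"
Checking substrings for palindromes:
  [0:3] "ccc" (len 3) => palindrome
  [3:6] "fdf" (len 3) => palindrome
  [0:2] "cc" (len 2) => palindrome
  [1:3] "cc" (len 2) => palindrome
Longest palindromic substring: "ccc" with length 3

3


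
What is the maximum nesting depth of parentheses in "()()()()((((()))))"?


Input: "()()()()((((()))))"
Tracking depth:
  Position 0 '(': depth becomes 1
  Position 1 ')': depth becomes 0
  Position 2 '(': depth becomes 1
  Position 3 ')': depth becomes 0
  Position 4 '(': depth becomes 1
  Position 5 ')': depth becomes 0
  Position 6 '(': depth becomes 1
  Position 7 ')': depth becomes 0
  Position 8 '(': depth becomes 1
  Position 9 '(': depth becomes 2
  Position 10 '(': depth becomes 3
  Position 11 '(': depth becomes 4
  Position 12 '(': depth becomes 5
  Position 13 ')': depth becomes 4
  Position 14 ')': depth becomes 3
  Position 15 ')': depth becomes 2
  Position 16 ')': depth becomes 1
  Position 17 ')': depth becomes 0
Maximum depth reached: 5

5


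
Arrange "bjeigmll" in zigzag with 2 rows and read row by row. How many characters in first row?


Zigzag "bjeigmll" into 2 rows:
Placing characters:
  'b' => row 0
  'j' => row 1
  'e' => row 0
  'i' => row 1
  'g' => row 0
  'm' => row 1
  'l' => row 0
  'l' => row 1
Rows:
  Row 0: "begl"
  Row 1: "jiml"
First row length: 4

4


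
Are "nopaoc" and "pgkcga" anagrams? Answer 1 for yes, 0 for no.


Strings: "nopaoc", "pgkcga"
Sorted first:  acnoop
Sorted second: acggkp
Differ at position 2: 'n' vs 'g' => not anagrams

0


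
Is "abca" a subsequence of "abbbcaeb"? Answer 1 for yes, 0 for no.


Check if "abca" is a subsequence of "abbbcaeb"
Greedy scan:
  Position 0 ('a'): matches sub[0] = 'a'
  Position 1 ('b'): matches sub[1] = 'b'
  Position 2 ('b'): no match needed
  Position 3 ('b'): no match needed
  Position 4 ('c'): matches sub[2] = 'c'
  Position 5 ('a'): matches sub[3] = 'a'
  Position 6 ('e'): no match needed
  Position 7 ('b'): no match needed
All 4 characters matched => is a subsequence

1


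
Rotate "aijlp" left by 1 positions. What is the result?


Input: "aijlp", rotate left by 1
First 1 characters: "a"
Remaining characters: "ijlp"
Concatenate remaining + first: "ijlp" + "a" = "ijlpa"

ijlpa


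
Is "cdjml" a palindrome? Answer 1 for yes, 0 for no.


Input: cdjml
Reversed: lmjdc
  Compare pos 0 ('c') with pos 4 ('l'): MISMATCH
  Compare pos 1 ('d') with pos 3 ('m'): MISMATCH
Result: not a palindrome

0


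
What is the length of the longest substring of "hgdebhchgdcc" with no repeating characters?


Input: "hgdebhchgdcc"
Sliding window (track last position of each char):
  Position 0 ('h'): window [0,0] length 1 -- new best
  Position 1 ('g'): window [0,1] length 2 -- new best
  Position 2 ('d'): window [0,2] length 3 -- new best
  Position 3 ('e'): window [0,3] length 4 -- new best
  Position 4 ('b'): window [0,4] length 5 -- new best
  Position 5 ('h'): repeat (last at 0), move window start to 1
  Position 5 ('h'): window [1,5] length 5
  Position 6 ('c'): window [1,6] length 6 -- new best
  Position 7 ('h'): repeat (last at 5), move window start to 6
  Position 7 ('h'): window [6,7] length 2
  Position 8 ('g'): window [6,8] length 3
  Position 9 ('d'): window [6,9] length 4
  Position 10 ('c'): repeat (last at 6), move window start to 7
  Position 10 ('c'): window [7,10] length 4
  Position 11 ('c'): repeat (last at 10), move window start to 11
  Position 11 ('c'): window [11,11] length 1
Longest substring with no repeats: "gdebhc" with length 6

6


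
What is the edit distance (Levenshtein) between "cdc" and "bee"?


Computing edit distance: "cdc" -> "bee"
DP table:
           b    e    e
      0    1    2    3
  c   1    1    2    3
  d   2    2    2    3
  c   3    3    3    3
Edit distance = dp[3][3] = 3

3


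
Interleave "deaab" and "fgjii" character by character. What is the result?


Interleaving "deaab" and "fgjii":
  Position 0: 'd' from first, 'f' from second => "df"
  Position 1: 'e' from first, 'g' from second => "eg"
  Position 2: 'a' from first, 'j' from second => "aj"
  Position 3: 'a' from first, 'i' from second => "ai"
  Position 4: 'b' from first, 'i' from second => "bi"
Result: dfegajaibi

dfegajaibi


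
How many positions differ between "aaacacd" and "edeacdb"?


Comparing "aaacacd" and "edeacdb" position by position:
  Position 0: 'a' vs 'e' => DIFFER
  Position 1: 'a' vs 'd' => DIFFER
  Position 2: 'a' vs 'e' => DIFFER
  Position 3: 'c' vs 'a' => DIFFER
  Position 4: 'a' vs 'c' => DIFFER
  Position 5: 'c' vs 'd' => DIFFER
  Position 6: 'd' vs 'b' => DIFFER
Positions that differ: 7

7


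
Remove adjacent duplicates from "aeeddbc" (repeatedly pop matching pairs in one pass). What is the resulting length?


Input: aeeddbc
Stack-based adjacent duplicate removal:
  Read 'a': push. Stack: a
  Read 'e': push. Stack: ae
  Read 'e': matches stack top 'e' => pop. Stack: a
  Read 'd': push. Stack: ad
  Read 'd': matches stack top 'd' => pop. Stack: a
  Read 'b': push. Stack: ab
  Read 'c': push. Stack: abc
Final stack: "abc" (length 3)

3


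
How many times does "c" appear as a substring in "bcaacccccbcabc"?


Searching for "c" in "bcaacccccbcabc"
Scanning each position:
  Position 0: "b" => no
  Position 1: "c" => MATCH
  Position 2: "a" => no
  Position 3: "a" => no
  Position 4: "c" => MATCH
  Position 5: "c" => MATCH
  Position 6: "c" => MATCH
  Position 7: "c" => MATCH
  Position 8: "c" => MATCH
  Position 9: "b" => no
  Position 10: "c" => MATCH
  Position 11: "a" => no
  Position 12: "b" => no
  Position 13: "c" => MATCH
Total occurrences: 8

8


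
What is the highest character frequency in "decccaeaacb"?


Input: decccaeaacb
Character counts:
  'a': 3
  'b': 1
  'c': 4
  'd': 1
  'e': 2
Maximum frequency: 4

4


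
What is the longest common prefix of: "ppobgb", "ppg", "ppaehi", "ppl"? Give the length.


Words: ppobgb, ppg, ppaehi, ppl
  Position 0: all 'p' => match
  Position 1: all 'p' => match
  Position 2: ('o', 'g', 'a', 'l') => mismatch, stop
LCP = "pp" (length 2)

2


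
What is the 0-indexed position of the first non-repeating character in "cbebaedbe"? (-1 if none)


Input: cbebaedbe
Character frequencies:
  'a': 1
  'b': 3
  'c': 1
  'd': 1
  'e': 3
Scanning left to right for freq == 1:
  Position 0 ('c'): unique! => answer = 0

0


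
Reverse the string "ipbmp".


Input: ipbmp
Reading characters right to left:
  Position 4: 'p'
  Position 3: 'm'
  Position 2: 'b'
  Position 1: 'p'
  Position 0: 'i'
Reversed: pmbpi

pmbpi


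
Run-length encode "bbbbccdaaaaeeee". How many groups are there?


Input: bbbbccdaaaaeeee
Scanning for consecutive runs:
  Group 1: 'b' x 4 (positions 0-3)
  Group 2: 'c' x 2 (positions 4-5)
  Group 3: 'd' x 1 (positions 6-6)
  Group 4: 'a' x 4 (positions 7-10)
  Group 5: 'e' x 4 (positions 11-14)
Total groups: 5

5


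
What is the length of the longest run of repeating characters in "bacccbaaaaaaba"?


Input: "bacccbaaaaaaba"
Scanning for longest run:
  Position 1 ('a'): new char, reset run to 1
  Position 2 ('c'): new char, reset run to 1
  Position 3 ('c'): continues run of 'c', length=2
  Position 4 ('c'): continues run of 'c', length=3
  Position 5 ('b'): new char, reset run to 1
  Position 6 ('a'): new char, reset run to 1
  Position 7 ('a'): continues run of 'a', length=2
  Position 8 ('a'): continues run of 'a', length=3
  Position 9 ('a'): continues run of 'a', length=4
  Position 10 ('a'): continues run of 'a', length=5
  Position 11 ('a'): continues run of 'a', length=6
  Position 12 ('b'): new char, reset run to 1
  Position 13 ('a'): new char, reset run to 1
Longest run: 'a' with length 6

6


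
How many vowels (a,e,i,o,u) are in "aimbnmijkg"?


Input: aimbnmijkg
Checking each character:
  'a' at position 0: vowel (running total: 1)
  'i' at position 1: vowel (running total: 2)
  'm' at position 2: consonant
  'b' at position 3: consonant
  'n' at position 4: consonant
  'm' at position 5: consonant
  'i' at position 6: vowel (running total: 3)
  'j' at position 7: consonant
  'k' at position 8: consonant
  'g' at position 9: consonant
Total vowels: 3

3


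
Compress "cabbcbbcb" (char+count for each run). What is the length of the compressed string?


Input: cabbcbbcb
Runs:
  'c' x 1 => "c1"
  'a' x 1 => "a1"
  'b' x 2 => "b2"
  'c' x 1 => "c1"
  'b' x 2 => "b2"
  'c' x 1 => "c1"
  'b' x 1 => "b1"
Compressed: "c1a1b2c1b2c1b1"
Compressed length: 14

14


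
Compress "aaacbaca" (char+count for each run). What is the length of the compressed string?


Input: aaacbaca
Runs:
  'a' x 3 => "a3"
  'c' x 1 => "c1"
  'b' x 1 => "b1"
  'a' x 1 => "a1"
  'c' x 1 => "c1"
  'a' x 1 => "a1"
Compressed: "a3c1b1a1c1a1"
Compressed length: 12

12


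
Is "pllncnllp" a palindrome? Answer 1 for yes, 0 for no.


Input: pllncnllp
Reversed: pllncnllp
  Compare pos 0 ('p') with pos 8 ('p'): match
  Compare pos 1 ('l') with pos 7 ('l'): match
  Compare pos 2 ('l') with pos 6 ('l'): match
  Compare pos 3 ('n') with pos 5 ('n'): match
Result: palindrome

1


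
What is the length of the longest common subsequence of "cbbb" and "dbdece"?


LCS of "cbbb" and "dbdece"
DP table:
           d    b    d    e    c    e
      0    0    0    0    0    0    0
  c   0    0    0    0    0    1    1
  b   0    0    1    1    1    1    1
  b   0    0    1    1    1    1    1
  b   0    0    1    1    1    1    1
LCS length = dp[4][6] = 1

1


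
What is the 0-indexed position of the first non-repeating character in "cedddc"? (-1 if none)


Input: cedddc
Character frequencies:
  'c': 2
  'd': 3
  'e': 1
Scanning left to right for freq == 1:
  Position 0 ('c'): freq=2, skip
  Position 1 ('e'): unique! => answer = 1

1


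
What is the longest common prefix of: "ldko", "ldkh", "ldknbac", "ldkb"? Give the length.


Words: ldko, ldkh, ldknbac, ldkb
  Position 0: all 'l' => match
  Position 1: all 'd' => match
  Position 2: all 'k' => match
  Position 3: ('o', 'h', 'n', 'b') => mismatch, stop
LCP = "ldk" (length 3)

3


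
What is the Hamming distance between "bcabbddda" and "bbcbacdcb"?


Comparing "bcabbddda" and "bbcbacdcb" position by position:
  Position 0: 'b' vs 'b' => same
  Position 1: 'c' vs 'b' => differ
  Position 2: 'a' vs 'c' => differ
  Position 3: 'b' vs 'b' => same
  Position 4: 'b' vs 'a' => differ
  Position 5: 'd' vs 'c' => differ
  Position 6: 'd' vs 'd' => same
  Position 7: 'd' vs 'c' => differ
  Position 8: 'a' vs 'b' => differ
Total differences (Hamming distance): 6

6


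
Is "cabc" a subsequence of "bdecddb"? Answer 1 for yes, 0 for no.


Check if "cabc" is a subsequence of "bdecddb"
Greedy scan:
  Position 0 ('b'): no match needed
  Position 1 ('d'): no match needed
  Position 2 ('e'): no match needed
  Position 3 ('c'): matches sub[0] = 'c'
  Position 4 ('d'): no match needed
  Position 5 ('d'): no match needed
  Position 6 ('b'): no match needed
Only matched 1/4 characters => not a subsequence

0


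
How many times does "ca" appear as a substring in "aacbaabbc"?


Searching for "ca" in "aacbaabbc"
Scanning each position:
  Position 0: "aa" => no
  Position 1: "ac" => no
  Position 2: "cb" => no
  Position 3: "ba" => no
  Position 4: "aa" => no
  Position 5: "ab" => no
  Position 6: "bb" => no
  Position 7: "bc" => no
Total occurrences: 0

0


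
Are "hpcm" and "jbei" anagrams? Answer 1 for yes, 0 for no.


Strings: "hpcm", "jbei"
Sorted first:  chmp
Sorted second: beij
Differ at position 0: 'c' vs 'b' => not anagrams

0


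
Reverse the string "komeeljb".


Input: komeeljb
Reading characters right to left:
  Position 7: 'b'
  Position 6: 'j'
  Position 5: 'l'
  Position 4: 'e'
  Position 3: 'e'
  Position 2: 'm'
  Position 1: 'o'
  Position 0: 'k'
Reversed: bjleemok

bjleemok


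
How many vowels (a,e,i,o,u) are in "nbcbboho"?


Input: nbcbboho
Checking each character:
  'n' at position 0: consonant
  'b' at position 1: consonant
  'c' at position 2: consonant
  'b' at position 3: consonant
  'b' at position 4: consonant
  'o' at position 5: vowel (running total: 1)
  'h' at position 6: consonant
  'o' at position 7: vowel (running total: 2)
Total vowels: 2

2


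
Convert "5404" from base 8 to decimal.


Input: "5404" in base 8
Positional expansion:
  Digit '5' (value 5) x 8^3 = 2560
  Digit '4' (value 4) x 8^2 = 256
  Digit '0' (value 0) x 8^1 = 0
  Digit '4' (value 4) x 8^0 = 4
Sum = 2820

2820


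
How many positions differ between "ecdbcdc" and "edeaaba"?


Comparing "ecdbcdc" and "edeaaba" position by position:
  Position 0: 'e' vs 'e' => same
  Position 1: 'c' vs 'd' => DIFFER
  Position 2: 'd' vs 'e' => DIFFER
  Position 3: 'b' vs 'a' => DIFFER
  Position 4: 'c' vs 'a' => DIFFER
  Position 5: 'd' vs 'b' => DIFFER
  Position 6: 'c' vs 'a' => DIFFER
Positions that differ: 6

6


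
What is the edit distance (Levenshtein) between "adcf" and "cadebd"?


Computing edit distance: "adcf" -> "cadebd"
DP table:
           c    a    d    e    b    d
      0    1    2    3    4    5    6
  a   1    1    1    2    3    4    5
  d   2    2    2    1    2    3    4
  c   3    2    3    2    2    3    4
  f   4    3    3    3    3    3    4
Edit distance = dp[4][6] = 4

4


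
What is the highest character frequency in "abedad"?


Input: abedad
Character counts:
  'a': 2
  'b': 1
  'd': 2
  'e': 1
Maximum frequency: 2

2


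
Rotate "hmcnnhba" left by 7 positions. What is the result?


Input: "hmcnnhba", rotate left by 7
First 7 characters: "hmcnnhb"
Remaining characters: "a"
Concatenate remaining + first: "a" + "hmcnnhb" = "ahmcnnhb"

ahmcnnhb


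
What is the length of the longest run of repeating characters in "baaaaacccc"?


Input: "baaaaacccc"
Scanning for longest run:
  Position 1 ('a'): new char, reset run to 1
  Position 2 ('a'): continues run of 'a', length=2
  Position 3 ('a'): continues run of 'a', length=3
  Position 4 ('a'): continues run of 'a', length=4
  Position 5 ('a'): continues run of 'a', length=5
  Position 6 ('c'): new char, reset run to 1
  Position 7 ('c'): continues run of 'c', length=2
  Position 8 ('c'): continues run of 'c', length=3
  Position 9 ('c'): continues run of 'c', length=4
Longest run: 'a' with length 5

5


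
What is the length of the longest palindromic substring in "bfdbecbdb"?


Input: "bfdbecbdb"
Checking substrings for palindromes:
  [6:9] "bdb" (len 3) => palindrome
Longest palindromic substring: "bdb" with length 3

3


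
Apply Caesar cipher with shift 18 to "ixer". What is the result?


Caesar cipher: shift "ixer" by 18
  'i' (pos 8) + 18 = pos 0 = 'a'
  'x' (pos 23) + 18 = pos 15 = 'p'
  'e' (pos 4) + 18 = pos 22 = 'w'
  'r' (pos 17) + 18 = pos 9 = 'j'
Result: apwj

apwj


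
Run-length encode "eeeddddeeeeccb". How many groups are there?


Input: eeeddddeeeeccb
Scanning for consecutive runs:
  Group 1: 'e' x 3 (positions 0-2)
  Group 2: 'd' x 4 (positions 3-6)
  Group 3: 'e' x 4 (positions 7-10)
  Group 4: 'c' x 2 (positions 11-12)
  Group 5: 'b' x 1 (positions 13-13)
Total groups: 5

5


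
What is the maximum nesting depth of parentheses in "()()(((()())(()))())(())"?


Input: "()()(((()())(()))())(())"
Tracking depth:
  Position 0 '(': depth becomes 1
  Position 1 ')': depth becomes 0
  Position 2 '(': depth becomes 1
  Position 3 ')': depth becomes 0
  Position 4 '(': depth becomes 1
  Position 5 '(': depth becomes 2
  Position 6 '(': depth becomes 3
  Position 7 '(': depth becomes 4
  Position 8 ')': depth becomes 3
  Position 9 '(': depth becomes 4
  Position 10 ')': depth becomes 3
  Position 11 ')': depth becomes 2
  Position 12 '(': depth becomes 3
  Position 13 '(': depth becomes 4
  Position 14 ')': depth becomes 3
  Position 15 ')': depth becomes 2
  Position 16 ')': depth becomes 1
  Position 17 '(': depth becomes 2
  Position 18 ')': depth becomes 1
  Position 19 ')': depth becomes 0
  Position 20 '(': depth becomes 1
  Position 21 '(': depth becomes 2
  Position 22 ')': depth becomes 1
  Position 23 ')': depth becomes 0
Maximum depth reached: 4

4


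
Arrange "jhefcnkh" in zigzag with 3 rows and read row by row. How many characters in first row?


Zigzag "jhefcnkh" into 3 rows:
Placing characters:
  'j' => row 0
  'h' => row 1
  'e' => row 2
  'f' => row 1
  'c' => row 0
  'n' => row 1
  'k' => row 2
  'h' => row 1
Rows:
  Row 0: "jc"
  Row 1: "hfnh"
  Row 2: "ek"
First row length: 2

2


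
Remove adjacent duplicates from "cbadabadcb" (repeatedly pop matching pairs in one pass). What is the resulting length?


Input: cbadabadcb
Stack-based adjacent duplicate removal:
  Read 'c': push. Stack: c
  Read 'b': push. Stack: cb
  Read 'a': push. Stack: cba
  Read 'd': push. Stack: cbad
  Read 'a': push. Stack: cbada
  Read 'b': push. Stack: cbadab
  Read 'a': push. Stack: cbadaba
  Read 'd': push. Stack: cbadabad
  Read 'c': push. Stack: cbadabadc
  Read 'b': push. Stack: cbadabadcb
Final stack: "cbadabadcb" (length 10)

10


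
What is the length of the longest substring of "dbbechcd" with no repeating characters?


Input: "dbbechcd"
Sliding window (track last position of each char):
  Position 0 ('d'): window [0,0] length 1 -- new best
  Position 1 ('b'): window [0,1] length 2 -- new best
  Position 2 ('b'): repeat (last at 1), move window start to 2
  Position 2 ('b'): window [2,2] length 1
  Position 3 ('e'): window [2,3] length 2
  Position 4 ('c'): window [2,4] length 3 -- new best
  Position 5 ('h'): window [2,5] length 4 -- new best
  Position 6 ('c'): repeat (last at 4), move window start to 5
  Position 6 ('c'): window [5,6] length 2
  Position 7 ('d'): window [5,7] length 3
Longest substring with no repeats: "bech" with length 4

4


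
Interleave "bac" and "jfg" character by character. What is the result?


Interleaving "bac" and "jfg":
  Position 0: 'b' from first, 'j' from second => "bj"
  Position 1: 'a' from first, 'f' from second => "af"
  Position 2: 'c' from first, 'g' from second => "cg"
Result: bjafcg

bjafcg


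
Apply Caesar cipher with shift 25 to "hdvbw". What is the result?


Caesar cipher: shift "hdvbw" by 25
  'h' (pos 7) + 25 = pos 6 = 'g'
  'd' (pos 3) + 25 = pos 2 = 'c'
  'v' (pos 21) + 25 = pos 20 = 'u'
  'b' (pos 1) + 25 = pos 0 = 'a'
  'w' (pos 22) + 25 = pos 21 = 'v'
Result: gcuav

gcuav


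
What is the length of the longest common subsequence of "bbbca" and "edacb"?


LCS of "bbbca" and "edacb"
DP table:
           e    d    a    c    b
      0    0    0    0    0    0
  b   0    0    0    0    0    1
  b   0    0    0    0    0    1
  b   0    0    0    0    0    1
  c   0    0    0    0    1    1
  a   0    0    0    1    1    1
LCS length = dp[5][5] = 1

1


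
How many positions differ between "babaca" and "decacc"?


Comparing "babaca" and "decacc" position by position:
  Position 0: 'b' vs 'd' => DIFFER
  Position 1: 'a' vs 'e' => DIFFER
  Position 2: 'b' vs 'c' => DIFFER
  Position 3: 'a' vs 'a' => same
  Position 4: 'c' vs 'c' => same
  Position 5: 'a' vs 'c' => DIFFER
Positions that differ: 4

4


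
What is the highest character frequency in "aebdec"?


Input: aebdec
Character counts:
  'a': 1
  'b': 1
  'c': 1
  'd': 1
  'e': 2
Maximum frequency: 2

2


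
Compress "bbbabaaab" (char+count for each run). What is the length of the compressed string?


Input: bbbabaaab
Runs:
  'b' x 3 => "b3"
  'a' x 1 => "a1"
  'b' x 1 => "b1"
  'a' x 3 => "a3"
  'b' x 1 => "b1"
Compressed: "b3a1b1a3b1"
Compressed length: 10

10


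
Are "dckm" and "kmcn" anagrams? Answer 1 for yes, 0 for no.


Strings: "dckm", "kmcn"
Sorted first:  cdkm
Sorted second: ckmn
Differ at position 1: 'd' vs 'k' => not anagrams

0


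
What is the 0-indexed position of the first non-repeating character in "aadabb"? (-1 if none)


Input: aadabb
Character frequencies:
  'a': 3
  'b': 2
  'd': 1
Scanning left to right for freq == 1:
  Position 0 ('a'): freq=3, skip
  Position 1 ('a'): freq=3, skip
  Position 2 ('d'): unique! => answer = 2

2


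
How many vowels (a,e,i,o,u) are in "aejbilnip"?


Input: aejbilnip
Checking each character:
  'a' at position 0: vowel (running total: 1)
  'e' at position 1: vowel (running total: 2)
  'j' at position 2: consonant
  'b' at position 3: consonant
  'i' at position 4: vowel (running total: 3)
  'l' at position 5: consonant
  'n' at position 6: consonant
  'i' at position 7: vowel (running total: 4)
  'p' at position 8: consonant
Total vowels: 4

4


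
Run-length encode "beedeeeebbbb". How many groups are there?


Input: beedeeeebbbb
Scanning for consecutive runs:
  Group 1: 'b' x 1 (positions 0-0)
  Group 2: 'e' x 2 (positions 1-2)
  Group 3: 'd' x 1 (positions 3-3)
  Group 4: 'e' x 4 (positions 4-7)
  Group 5: 'b' x 4 (positions 8-11)
Total groups: 5

5


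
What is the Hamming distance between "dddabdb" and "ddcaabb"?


Comparing "dddabdb" and "ddcaabb" position by position:
  Position 0: 'd' vs 'd' => same
  Position 1: 'd' vs 'd' => same
  Position 2: 'd' vs 'c' => differ
  Position 3: 'a' vs 'a' => same
  Position 4: 'b' vs 'a' => differ
  Position 5: 'd' vs 'b' => differ
  Position 6: 'b' vs 'b' => same
Total differences (Hamming distance): 3

3


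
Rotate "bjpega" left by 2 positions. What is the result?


Input: "bjpega", rotate left by 2
First 2 characters: "bj"
Remaining characters: "pega"
Concatenate remaining + first: "pega" + "bj" = "pegabj"

pegabj


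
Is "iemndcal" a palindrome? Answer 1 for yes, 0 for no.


Input: iemndcal
Reversed: lacdnmei
  Compare pos 0 ('i') with pos 7 ('l'): MISMATCH
  Compare pos 1 ('e') with pos 6 ('a'): MISMATCH
  Compare pos 2 ('m') with pos 5 ('c'): MISMATCH
  Compare pos 3 ('n') with pos 4 ('d'): MISMATCH
Result: not a palindrome

0


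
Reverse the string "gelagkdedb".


Input: gelagkdedb
Reading characters right to left:
  Position 9: 'b'
  Position 8: 'd'
  Position 7: 'e'
  Position 6: 'd'
  Position 5: 'k'
  Position 4: 'g'
  Position 3: 'a'
  Position 2: 'l'
  Position 1: 'e'
  Position 0: 'g'
Reversed: bdedkgaleg

bdedkgaleg


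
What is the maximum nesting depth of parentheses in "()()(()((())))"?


Input: "()()(()((())))"
Tracking depth:
  Position 0 '(': depth becomes 1
  Position 1 ')': depth becomes 0
  Position 2 '(': depth becomes 1
  Position 3 ')': depth becomes 0
  Position 4 '(': depth becomes 1
  Position 5 '(': depth becomes 2
  Position 6 ')': depth becomes 1
  Position 7 '(': depth becomes 2
  Position 8 '(': depth becomes 3
  Position 9 '(': depth becomes 4
  Position 10 ')': depth becomes 3
  Position 11 ')': depth becomes 2
  Position 12 ')': depth becomes 1
  Position 13 ')': depth becomes 0
Maximum depth reached: 4

4


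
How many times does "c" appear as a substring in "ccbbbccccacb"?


Searching for "c" in "ccbbbccccacb"
Scanning each position:
  Position 0: "c" => MATCH
  Position 1: "c" => MATCH
  Position 2: "b" => no
  Position 3: "b" => no
  Position 4: "b" => no
  Position 5: "c" => MATCH
  Position 6: "c" => MATCH
  Position 7: "c" => MATCH
  Position 8: "c" => MATCH
  Position 9: "a" => no
  Position 10: "c" => MATCH
  Position 11: "b" => no
Total occurrences: 7

7


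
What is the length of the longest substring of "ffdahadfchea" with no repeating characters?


Input: "ffdahadfchea"
Sliding window (track last position of each char):
  Position 0 ('f'): window [0,0] length 1 -- new best
  Position 1 ('f'): repeat (last at 0), move window start to 1
  Position 1 ('f'): window [1,1] length 1
  Position 2 ('d'): window [1,2] length 2 -- new best
  Position 3 ('a'): window [1,3] length 3 -- new best
  Position 4 ('h'): window [1,4] length 4 -- new best
  Position 5 ('a'): repeat (last at 3), move window start to 4
  Position 5 ('a'): window [4,5] length 2
  Position 6 ('d'): window [4,6] length 3
  Position 7 ('f'): window [4,7] length 4
  Position 8 ('c'): window [4,8] length 5 -- new best
  Position 9 ('h'): repeat (last at 4), move window start to 5
  Position 9 ('h'): window [5,9] length 5
  Position 10 ('e'): window [5,10] length 6 -- new best
  Position 11 ('a'): repeat (last at 5), move window start to 6
  Position 11 ('a'): window [6,11] length 6
Longest substring with no repeats: "adfche" with length 6

6


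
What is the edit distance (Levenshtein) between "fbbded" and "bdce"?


Computing edit distance: "fbbded" -> "bdce"
DP table:
           b    d    c    e
      0    1    2    3    4
  f   1    1    2    3    4
  b   2    1    2    3    4
  b   3    2    2    3    4
  d   4    3    2    3    4
  e   5    4    3    3    3
  d   6    5    4    4    4
Edit distance = dp[6][4] = 4

4


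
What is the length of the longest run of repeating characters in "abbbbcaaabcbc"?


Input: "abbbbcaaabcbc"
Scanning for longest run:
  Position 1 ('b'): new char, reset run to 1
  Position 2 ('b'): continues run of 'b', length=2
  Position 3 ('b'): continues run of 'b', length=3
  Position 4 ('b'): continues run of 'b', length=4
  Position 5 ('c'): new char, reset run to 1
  Position 6 ('a'): new char, reset run to 1
  Position 7 ('a'): continues run of 'a', length=2
  Position 8 ('a'): continues run of 'a', length=3
  Position 9 ('b'): new char, reset run to 1
  Position 10 ('c'): new char, reset run to 1
  Position 11 ('b'): new char, reset run to 1
  Position 12 ('c'): new char, reset run to 1
Longest run: 'b' with length 4

4


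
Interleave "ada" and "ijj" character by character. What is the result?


Interleaving "ada" and "ijj":
  Position 0: 'a' from first, 'i' from second => "ai"
  Position 1: 'd' from first, 'j' from second => "dj"
  Position 2: 'a' from first, 'j' from second => "aj"
Result: aidjaj

aidjaj


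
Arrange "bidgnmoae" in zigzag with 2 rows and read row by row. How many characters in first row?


Zigzag "bidgnmoae" into 2 rows:
Placing characters:
  'b' => row 0
  'i' => row 1
  'd' => row 0
  'g' => row 1
  'n' => row 0
  'm' => row 1
  'o' => row 0
  'a' => row 1
  'e' => row 0
Rows:
  Row 0: "bdnoe"
  Row 1: "igma"
First row length: 5

5


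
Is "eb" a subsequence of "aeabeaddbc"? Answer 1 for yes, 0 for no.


Check if "eb" is a subsequence of "aeabeaddbc"
Greedy scan:
  Position 0 ('a'): no match needed
  Position 1 ('e'): matches sub[0] = 'e'
  Position 2 ('a'): no match needed
  Position 3 ('b'): matches sub[1] = 'b'
  Position 4 ('e'): no match needed
  Position 5 ('a'): no match needed
  Position 6 ('d'): no match needed
  Position 7 ('d'): no match needed
  Position 8 ('b'): no match needed
  Position 9 ('c'): no match needed
All 2 characters matched => is a subsequence

1


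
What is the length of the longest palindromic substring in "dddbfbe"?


Input: "dddbfbe"
Checking substrings for palindromes:
  [0:3] "ddd" (len 3) => palindrome
  [3:6] "bfb" (len 3) => palindrome
  [0:2] "dd" (len 2) => palindrome
  [1:3] "dd" (len 2) => palindrome
Longest palindromic substring: "ddd" with length 3

3


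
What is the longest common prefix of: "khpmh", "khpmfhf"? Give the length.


Words: khpmh, khpmfhf
  Position 0: all 'k' => match
  Position 1: all 'h' => match
  Position 2: all 'p' => match
  Position 3: all 'm' => match
  Position 4: ('h', 'f') => mismatch, stop
LCP = "khpm" (length 4)

4


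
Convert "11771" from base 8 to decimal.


Input: "11771" in base 8
Positional expansion:
  Digit '1' (value 1) x 8^4 = 4096
  Digit '1' (value 1) x 8^3 = 512
  Digit '7' (value 7) x 8^2 = 448
  Digit '7' (value 7) x 8^1 = 56
  Digit '1' (value 1) x 8^0 = 1
Sum = 5113

5113


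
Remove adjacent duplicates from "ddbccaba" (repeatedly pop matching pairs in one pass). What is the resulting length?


Input: ddbccaba
Stack-based adjacent duplicate removal:
  Read 'd': push. Stack: d
  Read 'd': matches stack top 'd' => pop. Stack: (empty)
  Read 'b': push. Stack: b
  Read 'c': push. Stack: bc
  Read 'c': matches stack top 'c' => pop. Stack: b
  Read 'a': push. Stack: ba
  Read 'b': push. Stack: bab
  Read 'a': push. Stack: baba
Final stack: "baba" (length 4)

4


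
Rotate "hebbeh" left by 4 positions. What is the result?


Input: "hebbeh", rotate left by 4
First 4 characters: "hebb"
Remaining characters: "eh"
Concatenate remaining + first: "eh" + "hebb" = "ehhebb"

ehhebb


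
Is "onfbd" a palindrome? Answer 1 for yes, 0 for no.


Input: onfbd
Reversed: dbfno
  Compare pos 0 ('o') with pos 4 ('d'): MISMATCH
  Compare pos 1 ('n') with pos 3 ('b'): MISMATCH
Result: not a palindrome

0


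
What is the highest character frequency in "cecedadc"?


Input: cecedadc
Character counts:
  'a': 1
  'c': 3
  'd': 2
  'e': 2
Maximum frequency: 3

3


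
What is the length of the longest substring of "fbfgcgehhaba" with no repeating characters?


Input: "fbfgcgehhaba"
Sliding window (track last position of each char):
  Position 0 ('f'): window [0,0] length 1 -- new best
  Position 1 ('b'): window [0,1] length 2 -- new best
  Position 2 ('f'): repeat (last at 0), move window start to 1
  Position 2 ('f'): window [1,2] length 2
  Position 3 ('g'): window [1,3] length 3 -- new best
  Position 4 ('c'): window [1,4] length 4 -- new best
  Position 5 ('g'): repeat (last at 3), move window start to 4
  Position 5 ('g'): window [4,5] length 2
  Position 6 ('e'): window [4,6] length 3
  Position 7 ('h'): window [4,7] length 4
  Position 8 ('h'): repeat (last at 7), move window start to 8
  Position 8 ('h'): window [8,8] length 1
  Position 9 ('a'): window [8,9] length 2
  Position 10 ('b'): window [8,10] length 3
  Position 11 ('a'): repeat (last at 9), move window start to 10
  Position 11 ('a'): window [10,11] length 2
Longest substring with no repeats: "bfgc" with length 4

4


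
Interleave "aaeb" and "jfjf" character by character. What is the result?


Interleaving "aaeb" and "jfjf":
  Position 0: 'a' from first, 'j' from second => "aj"
  Position 1: 'a' from first, 'f' from second => "af"
  Position 2: 'e' from first, 'j' from second => "ej"
  Position 3: 'b' from first, 'f' from second => "bf"
Result: ajafejbf

ajafejbf


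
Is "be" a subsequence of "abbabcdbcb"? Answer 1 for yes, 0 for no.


Check if "be" is a subsequence of "abbabcdbcb"
Greedy scan:
  Position 0 ('a'): no match needed
  Position 1 ('b'): matches sub[0] = 'b'
  Position 2 ('b'): no match needed
  Position 3 ('a'): no match needed
  Position 4 ('b'): no match needed
  Position 5 ('c'): no match needed
  Position 6 ('d'): no match needed
  Position 7 ('b'): no match needed
  Position 8 ('c'): no match needed
  Position 9 ('b'): no match needed
Only matched 1/2 characters => not a subsequence

0


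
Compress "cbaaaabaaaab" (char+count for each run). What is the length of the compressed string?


Input: cbaaaabaaaab
Runs:
  'c' x 1 => "c1"
  'b' x 1 => "b1"
  'a' x 4 => "a4"
  'b' x 1 => "b1"
  'a' x 4 => "a4"
  'b' x 1 => "b1"
Compressed: "c1b1a4b1a4b1"
Compressed length: 12

12


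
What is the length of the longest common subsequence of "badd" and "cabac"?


LCS of "badd" and "cabac"
DP table:
           c    a    b    a    c
      0    0    0    0    0    0
  b   0    0    0    1    1    1
  a   0    0    1    1    2    2
  d   0    0    1    1    2    2
  d   0    0    1    1    2    2
LCS length = dp[4][5] = 2

2


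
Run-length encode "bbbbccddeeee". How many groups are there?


Input: bbbbccddeeee
Scanning for consecutive runs:
  Group 1: 'b' x 4 (positions 0-3)
  Group 2: 'c' x 2 (positions 4-5)
  Group 3: 'd' x 2 (positions 6-7)
  Group 4: 'e' x 4 (positions 8-11)
Total groups: 4

4


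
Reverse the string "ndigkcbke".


Input: ndigkcbke
Reading characters right to left:
  Position 8: 'e'
  Position 7: 'k'
  Position 6: 'b'
  Position 5: 'c'
  Position 4: 'k'
  Position 3: 'g'
  Position 2: 'i'
  Position 1: 'd'
  Position 0: 'n'
Reversed: ekbckgidn

ekbckgidn


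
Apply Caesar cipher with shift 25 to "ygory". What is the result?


Caesar cipher: shift "ygory" by 25
  'y' (pos 24) + 25 = pos 23 = 'x'
  'g' (pos 6) + 25 = pos 5 = 'f'
  'o' (pos 14) + 25 = pos 13 = 'n'
  'r' (pos 17) + 25 = pos 16 = 'q'
  'y' (pos 24) + 25 = pos 23 = 'x'
Result: xfnqx

xfnqx


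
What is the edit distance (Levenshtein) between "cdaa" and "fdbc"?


Computing edit distance: "cdaa" -> "fdbc"
DP table:
           f    d    b    c
      0    1    2    3    4
  c   1    1    2    3    3
  d   2    2    1    2    3
  a   3    3    2    2    3
  a   4    4    3    3    3
Edit distance = dp[4][4] = 3

3


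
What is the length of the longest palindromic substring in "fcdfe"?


Input: "fcdfe"
Checking substrings for palindromes:
  No multi-char palindromic substrings found
Longest palindromic substring: "f" with length 1

1


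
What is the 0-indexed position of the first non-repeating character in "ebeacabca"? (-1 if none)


Input: ebeacabca
Character frequencies:
  'a': 3
  'b': 2
  'c': 2
  'e': 2
Scanning left to right for freq == 1:
  Position 0 ('e'): freq=2, skip
  Position 1 ('b'): freq=2, skip
  Position 2 ('e'): freq=2, skip
  Position 3 ('a'): freq=3, skip
  Position 4 ('c'): freq=2, skip
  Position 5 ('a'): freq=3, skip
  Position 6 ('b'): freq=2, skip
  Position 7 ('c'): freq=2, skip
  Position 8 ('a'): freq=3, skip
  No unique character found => answer = -1

-1


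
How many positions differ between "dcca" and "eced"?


Comparing "dcca" and "eced" position by position:
  Position 0: 'd' vs 'e' => DIFFER
  Position 1: 'c' vs 'c' => same
  Position 2: 'c' vs 'e' => DIFFER
  Position 3: 'a' vs 'd' => DIFFER
Positions that differ: 3

3


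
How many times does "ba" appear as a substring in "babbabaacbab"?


Searching for "ba" in "babbabaacbab"
Scanning each position:
  Position 0: "ba" => MATCH
  Position 1: "ab" => no
  Position 2: "bb" => no
  Position 3: "ba" => MATCH
  Position 4: "ab" => no
  Position 5: "ba" => MATCH
  Position 6: "aa" => no
  Position 7: "ac" => no
  Position 8: "cb" => no
  Position 9: "ba" => MATCH
  Position 10: "ab" => no
Total occurrences: 4

4


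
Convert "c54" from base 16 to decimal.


Input: "c54" in base 16
Positional expansion:
  Digit 'c' (value 12) x 16^2 = 3072
  Digit '5' (value 5) x 16^1 = 80
  Digit '4' (value 4) x 16^0 = 4
Sum = 3156

3156


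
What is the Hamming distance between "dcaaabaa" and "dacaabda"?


Comparing "dcaaabaa" and "dacaabda" position by position:
  Position 0: 'd' vs 'd' => same
  Position 1: 'c' vs 'a' => differ
  Position 2: 'a' vs 'c' => differ
  Position 3: 'a' vs 'a' => same
  Position 4: 'a' vs 'a' => same
  Position 5: 'b' vs 'b' => same
  Position 6: 'a' vs 'd' => differ
  Position 7: 'a' vs 'a' => same
Total differences (Hamming distance): 3

3


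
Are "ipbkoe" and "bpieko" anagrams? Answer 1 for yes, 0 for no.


Strings: "ipbkoe", "bpieko"
Sorted first:  beikop
Sorted second: beikop
Sorted forms match => anagrams

1


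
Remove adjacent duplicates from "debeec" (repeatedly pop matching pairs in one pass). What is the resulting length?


Input: debeec
Stack-based adjacent duplicate removal:
  Read 'd': push. Stack: d
  Read 'e': push. Stack: de
  Read 'b': push. Stack: deb
  Read 'e': push. Stack: debe
  Read 'e': matches stack top 'e' => pop. Stack: deb
  Read 'c': push. Stack: debc
Final stack: "debc" (length 4)

4


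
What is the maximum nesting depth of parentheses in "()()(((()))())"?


Input: "()()(((()))())"
Tracking depth:
  Position 0 '(': depth becomes 1
  Position 1 ')': depth becomes 0
  Position 2 '(': depth becomes 1
  Position 3 ')': depth becomes 0
  Position 4 '(': depth becomes 1
  Position 5 '(': depth becomes 2
  Position 6 '(': depth becomes 3
  Position 7 '(': depth becomes 4
  Position 8 ')': depth becomes 3
  Position 9 ')': depth becomes 2
  Position 10 ')': depth becomes 1
  Position 11 '(': depth becomes 2
  Position 12 ')': depth becomes 1
  Position 13 ')': depth becomes 0
Maximum depth reached: 4

4


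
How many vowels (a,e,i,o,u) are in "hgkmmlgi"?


Input: hgkmmlgi
Checking each character:
  'h' at position 0: consonant
  'g' at position 1: consonant
  'k' at position 2: consonant
  'm' at position 3: consonant
  'm' at position 4: consonant
  'l' at position 5: consonant
  'g' at position 6: consonant
  'i' at position 7: vowel (running total: 1)
Total vowels: 1

1


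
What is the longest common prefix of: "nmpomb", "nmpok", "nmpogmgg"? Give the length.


Words: nmpomb, nmpok, nmpogmgg
  Position 0: all 'n' => match
  Position 1: all 'm' => match
  Position 2: all 'p' => match
  Position 3: all 'o' => match
  Position 4: ('m', 'k', 'g') => mismatch, stop
LCP = "nmpo" (length 4)

4


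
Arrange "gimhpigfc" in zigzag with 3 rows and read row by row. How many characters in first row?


Zigzag "gimhpigfc" into 3 rows:
Placing characters:
  'g' => row 0
  'i' => row 1
  'm' => row 2
  'h' => row 1
  'p' => row 0
  'i' => row 1
  'g' => row 2
  'f' => row 1
  'c' => row 0
Rows:
  Row 0: "gpc"
  Row 1: "ihif"
  Row 2: "mg"
First row length: 3

3


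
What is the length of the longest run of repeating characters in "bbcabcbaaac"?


Input: "bbcabcbaaac"
Scanning for longest run:
  Position 1 ('b'): continues run of 'b', length=2
  Position 2 ('c'): new char, reset run to 1
  Position 3 ('a'): new char, reset run to 1
  Position 4 ('b'): new char, reset run to 1
  Position 5 ('c'): new char, reset run to 1
  Position 6 ('b'): new char, reset run to 1
  Position 7 ('a'): new char, reset run to 1
  Position 8 ('a'): continues run of 'a', length=2
  Position 9 ('a'): continues run of 'a', length=3
  Position 10 ('c'): new char, reset run to 1
Longest run: 'a' with length 3

3


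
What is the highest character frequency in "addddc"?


Input: addddc
Character counts:
  'a': 1
  'c': 1
  'd': 4
Maximum frequency: 4

4


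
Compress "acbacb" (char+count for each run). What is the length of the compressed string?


Input: acbacb
Runs:
  'a' x 1 => "a1"
  'c' x 1 => "c1"
  'b' x 1 => "b1"
  'a' x 1 => "a1"
  'c' x 1 => "c1"
  'b' x 1 => "b1"
Compressed: "a1c1b1a1c1b1"
Compressed length: 12

12
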